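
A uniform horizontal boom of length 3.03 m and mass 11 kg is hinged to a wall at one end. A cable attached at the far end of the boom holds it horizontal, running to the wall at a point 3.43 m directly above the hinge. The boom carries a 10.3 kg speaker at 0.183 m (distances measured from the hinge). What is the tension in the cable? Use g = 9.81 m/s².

T ≈ 80.1 N

About the hinge:
Beam weight: 11 × 9.81 = 107.9 N down at 1.515 m → arm 1.515 m, τ = 107.9 × 1.515 = 163.5 N·m clockwise.
Speaker: 10.3 × 9.81 = 101 N down at 0.183 m → arm 0.183 m, τ = 101 × 0.183 = 18.48 N·m clockwise.
Total clockwise load moment = 182 N·m.
The cable tension T acts at 3.03 m; only its component perpendicular to the boom, T sinθ, produces torque. sinθ = h/√(h²+d²) = 3.43/√(3.43²+3.03²) = 0.7495.
Balancing moments: T × 3.03 × 0.7495 = 182, giving T = 182 / 2.271 = 80.1 N.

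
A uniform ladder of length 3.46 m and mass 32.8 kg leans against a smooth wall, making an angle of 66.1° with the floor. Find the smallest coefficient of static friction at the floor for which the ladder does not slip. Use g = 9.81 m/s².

μ_min ≈ 0.222

Choose the foot of the ladder as the axis so the floor normal and friction both act there and drop out.
Ladder weight 32.8×9.81 = 321.8 N acts at 1.73 m along the ladder; its horizontal arm is 1.73·cos66.1° = 0.7009 m → τ = 225.5 N·m clockwise.
Wall normal N acts horizontally at the top; its moment arm is the height L sinθ = 3.46·sin66.1° = 3.163 m, counterclockwise.
Balancing moments: N × 3.163 = 225.5, giving N = 71.29 N.
ΣFx = 0 ⇒ f = N_wall = 71.29 N. ΣFy = 0 ⇒ N_floor = 321.8 N.
μ_min = f / N_floor = 71.29 / 321.8 = 0.222.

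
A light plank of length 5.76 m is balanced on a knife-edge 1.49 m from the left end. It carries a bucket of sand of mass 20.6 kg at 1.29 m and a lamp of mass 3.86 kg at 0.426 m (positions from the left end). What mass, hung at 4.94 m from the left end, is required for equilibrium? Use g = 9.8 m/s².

Take moments about the knife-edge (at 1.49 m from the left end).
Bucket of sand: 20.6 × 9.8 = 201.9 N down at 1.29 m → arm 0.2 m, τ = 201.9 × 0.2 = 40.38 N·m counterclockwise.
Lamp: 3.86 × 9.8 = 37.83 N down at 0.426 m → arm 1.064 m, τ = 37.83 × 1.064 = 40.25 N·m counterclockwise.
Net moment of known loads = 80.63 N·m counterclockwise.
An unknown mass m at 4.94 m has arm 3.45 m; its moment is m·g·3.45 clockwise.
For rotational equilibrium, m × 9.8 × 3.45 = 80.63, so m = 80.63 / (9.8 × 3.45) = 2.38 kg.

m ≈ 2.38 kg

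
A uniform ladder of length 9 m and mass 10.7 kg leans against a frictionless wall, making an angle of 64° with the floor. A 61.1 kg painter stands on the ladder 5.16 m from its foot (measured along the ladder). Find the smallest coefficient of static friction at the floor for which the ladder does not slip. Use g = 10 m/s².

About the foot of the ladder:
Ladder weight 10.7×10 = 107 N acts at 4.5 m along the ladder; its horizontal arm is 4.5·cos64° = 1.973 m → τ = 211.1 N·m clockwise.
Painter: 61.1×10 = 611 N at 5.16 m → arm 2.262 m → τ = 1382 N·m clockwise.
Wall normal N acts horizontally at the top; its moment arm is the height L sinθ = 9·sin64° = 8.089 m, counterclockwise.
Στ = 0 ⇒ N × 8.089 = 1593 ⇒ N = 196.9 N.
ΣFx = 0 ⇒ f = N_wall = 196.9 N. ΣFy = 0 ⇒ N_floor = 718 N.
μ_min = f / N_floor = 196.9 / 718 = 0.274.

μ_min ≈ 0.274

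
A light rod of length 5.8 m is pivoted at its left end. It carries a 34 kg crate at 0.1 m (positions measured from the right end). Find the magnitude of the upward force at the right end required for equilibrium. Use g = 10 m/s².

Choose the left end as the axis so the unknown pivot reaction has zero arm there.
Crate: 34 × 10 = 340 N down at 0.1 m → arm 5.7 m, τ = 340 × 5.7 = 1938 N·m clockwise.
Net moment of the loads = 1938 N·m clockwise.
The upward force F acts at the right end, arm 5.8 m, giving F × 5.8 counterclockwise.
Balancing moments: F × 5.8 = 1938, giving F = 1938 / 5.8 = 334 N.

F ≈ 334 N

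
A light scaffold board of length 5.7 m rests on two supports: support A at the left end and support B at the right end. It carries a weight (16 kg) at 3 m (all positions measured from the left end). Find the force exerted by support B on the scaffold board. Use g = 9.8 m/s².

R_B ≈ 82.5 N

Take moments about support A.
Weight: 16 × 9.8 = 156.8 N down at 3 m → arm 3 m, τ = 156.8 × 3 = 470.4 N·m clockwise.
Net load moment about support A = 470.4 N·m clockwise.
Reaction R at support B is upward at 5.7 m, arm 5.7 m → moment R × 5.7 counterclockwise.
Balancing moments: R × 5.7 = 470.4, giving R = 82.5 N.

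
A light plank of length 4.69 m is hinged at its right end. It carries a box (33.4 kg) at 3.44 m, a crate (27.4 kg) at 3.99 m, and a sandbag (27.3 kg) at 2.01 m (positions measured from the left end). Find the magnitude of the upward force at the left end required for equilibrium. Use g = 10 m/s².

About the right end:
Box: 33.4 × 10 = 334 N down at 3.44 m → arm 1.25 m, τ = 334 × 1.25 = 417.5 N·m counterclockwise.
Crate: 27.4 × 10 = 274 N down at 3.99 m → arm 0.7 m, τ = 274 × 0.7 = 191.8 N·m counterclockwise.
Sandbag: 27.3 × 10 = 273 N down at 2.01 m → arm 2.68 m, τ = 273 × 2.68 = 731.6 N·m counterclockwise.
Net moment of the loads = 1341 N·m counterclockwise.
The upward force F acts at the left end, arm 4.69 m, giving F × 4.69 clockwise.
Balancing moments: F × 4.69 = 1341, giving F = 1341 / 4.69 = 286 N.

F ≈ 286 N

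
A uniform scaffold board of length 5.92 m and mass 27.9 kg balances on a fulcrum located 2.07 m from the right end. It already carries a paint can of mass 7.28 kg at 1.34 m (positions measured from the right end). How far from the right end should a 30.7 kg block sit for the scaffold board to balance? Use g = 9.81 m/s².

x ≈ 1.43 m from the right end

About the fulcrum (at 2.07 m from the right end):
Beam weight: 27.9 × 9.81 = 273.7 N down at 2.96 m → arm 0.89 m, τ = 273.7 × 0.89 = 243.6 N·m counterclockwise.
Paint can: 7.28 × 9.81 = 71.42 N down at 1.34 m → arm 0.73 m, τ = 71.42 × 0.73 = 52.14 N·m clockwise.
Net moment of existing loads = 191.5 N·m counterclockwise.
The block weighs 30.7 × 9.81 = 301.2 N and must supply an equal clockwise moment, so its lever arm about the fulcrum is 191.5 / 301.2 = 0.636 m.
That puts it at 2.07 − 0.636 = 1.43 m from the right end.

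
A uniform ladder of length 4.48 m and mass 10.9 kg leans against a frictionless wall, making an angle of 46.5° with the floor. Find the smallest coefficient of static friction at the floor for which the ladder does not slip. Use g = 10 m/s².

μ_min ≈ 0.474

Choose the foot of the ladder as the axis so the floor normal and friction both act there and drop out.
Ladder weight 10.9×10 = 109 N acts at 2.24 m along the ladder; its horizontal arm is 2.24·cos46.5° = 1.542 m → τ = 168.1 N·m clockwise.
Wall normal N acts horizontally at the top; its moment arm is the height L sinθ = 4.48·sin46.5° = 3.25 m, counterclockwise.
Balancing moments: N × 3.25 = 168.1, giving N = 51.72 N.
ΣFx = 0 ⇒ f = N_wall = 51.72 N. ΣFy = 0 ⇒ N_floor = 109 N.
μ_min = f / N_floor = 51.72 / 109 = 0.474.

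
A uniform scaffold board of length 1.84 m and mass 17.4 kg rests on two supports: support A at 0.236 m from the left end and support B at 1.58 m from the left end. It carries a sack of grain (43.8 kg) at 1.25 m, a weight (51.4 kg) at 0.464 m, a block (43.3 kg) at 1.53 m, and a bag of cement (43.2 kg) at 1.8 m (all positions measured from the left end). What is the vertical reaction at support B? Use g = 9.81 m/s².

Take moments about support A.
Beam weight: 17.4 × 9.81 = 170.7 N down at 0.92 m → arm 0.684 m, τ = 170.7 × 0.684 = 116.8 N·m clockwise.
Sack of grain: 43.8 × 9.81 = 429.7 N down at 1.25 m → arm 1.014 m, τ = 429.7 × 1.014 = 435.7 N·m clockwise.
Weight: 51.4 × 9.81 = 504.2 N down at 0.464 m → arm 0.228 m, τ = 504.2 × 0.228 = 115 N·m clockwise.
Block: 43.3 × 9.81 = 424.8 N down at 1.53 m → arm 1.294 m, τ = 424.8 × 1.294 = 549.7 N·m clockwise.
Bag of cement: 43.2 × 9.81 = 423.8 N down at 1.8 m → arm 1.564 m, τ = 423.8 × 1.564 = 662.8 N·m clockwise.
Net load moment about support A = 1880 N·m clockwise.
Reaction R at support B is upward at 1.58 m, arm 1.344 m → moment R × 1.344 counterclockwise.
Στ = 0 ⇒ R × 1.344 = 1880 ⇒ R = 1400 N.

R_B ≈ 1400 N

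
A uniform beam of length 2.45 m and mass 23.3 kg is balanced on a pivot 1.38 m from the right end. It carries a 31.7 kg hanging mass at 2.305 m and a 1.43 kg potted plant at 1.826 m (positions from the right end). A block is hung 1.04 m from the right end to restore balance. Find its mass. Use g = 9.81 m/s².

m ≈ 77.5 kg

Choose the pivot (at 1.38 m from the right end) as the axis so the support reaction has zero arm there.
Beam weight: 23.3 × 9.81 = 228.6 N down at 1.225 m → arm 0.155 m, τ = 228.6 × 0.155 = 35.43 N·m clockwise.
Hanging mass: 31.7 × 9.81 = 311 N down at 2.305 m → arm 0.925 m, τ = 311 × 0.925 = 287.7 N·m counterclockwise.
Potted plant: 1.43 × 9.81 = 14.03 N down at 1.826 m → arm 0.446 m, τ = 14.03 × 0.446 = 6.257 N·m counterclockwise.
Net moment of known loads = 258.5 N·m counterclockwise.
An unknown mass m at 1.04 m has arm 0.34 m; its moment is m·g·0.34 clockwise.
Balancing moments: m × 9.81 × 0.34 = 258.5, giving m = 258.5 / (9.81 × 0.34) = 77.5 kg.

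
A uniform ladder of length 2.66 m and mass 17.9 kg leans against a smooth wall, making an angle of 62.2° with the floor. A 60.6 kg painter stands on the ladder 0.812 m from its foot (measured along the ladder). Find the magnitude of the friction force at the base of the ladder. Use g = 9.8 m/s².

Choose the foot of the ladder as the axis so the floor normal and friction both act there and drop out.
Ladder weight 17.9×9.8 = 175.4 N acts at 1.33 m along the ladder; its horizontal arm is 1.33·cos62.2° = 0.6203 m → τ = 108.8 N·m clockwise.
Painter: 60.6×9.8 = 593.9 N at 0.812 m → arm 0.3787 m → τ = 224.9 N·m clockwise.
Wall normal N acts horizontally at the top; its moment arm is the height L sinθ = 2.66·sin62.2° = 2.353 m, counterclockwise.
Balancing moments: N × 2.353 = 333.7, giving N = 142 N.
ΣFx = 0: friction at the foot balances the wall's push, so f = N_wall = 142 N.

f ≈ 142 N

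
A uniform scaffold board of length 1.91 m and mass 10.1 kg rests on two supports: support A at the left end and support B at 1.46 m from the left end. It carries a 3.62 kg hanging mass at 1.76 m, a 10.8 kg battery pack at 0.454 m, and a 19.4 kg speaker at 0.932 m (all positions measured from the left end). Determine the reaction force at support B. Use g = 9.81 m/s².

R_B ≈ 262 N

Taking torques about support A:
Beam weight: 10.1 × 9.81 = 99.08 N down at 0.955 m → arm 0.955 m, τ = 99.08 × 0.955 = 94.62 N·m clockwise.
Hanging mass: 3.62 × 9.81 = 35.51 N down at 1.76 m → arm 1.76 m, τ = 35.51 × 1.76 = 62.5 N·m clockwise.
Battery pack: 10.8 × 9.81 = 105.9 N down at 0.454 m → arm 0.454 m, τ = 105.9 × 0.454 = 48.08 N·m clockwise.
Speaker: 19.4 × 9.81 = 190.3 N down at 0.932 m → arm 0.932 m, τ = 190.3 × 0.932 = 177.4 N·m clockwise.
Net load moment about support A = 382.6 N·m clockwise.
Reaction R at support B is upward at 1.46 m, arm 1.46 m → moment R × 1.46 counterclockwise.
Balancing moments: R × 1.46 = 382.6, giving R = 262 N.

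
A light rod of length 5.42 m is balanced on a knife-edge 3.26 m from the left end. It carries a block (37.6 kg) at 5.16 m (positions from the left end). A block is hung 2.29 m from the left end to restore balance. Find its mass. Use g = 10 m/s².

Choose the knife-edge (at 3.26 m from the left end) as the axis so the support reaction has zero arm there.
Block: 37.6 × 10 = 376 N down at 5.16 m → arm 1.9 m, τ = 376 × 1.9 = 714.4 N·m clockwise.
Net moment of known loads = 714.4 N·m clockwise.
An unknown mass m at 2.29 m has arm 0.97 m; its moment is m·g·0.97 counterclockwise.
Στ = 0 ⇒ m × 10 × 0.97 = 714.4 ⇒ m = 714.4 / (10 × 0.97) = 73.6 kg.

m ≈ 73.6 kg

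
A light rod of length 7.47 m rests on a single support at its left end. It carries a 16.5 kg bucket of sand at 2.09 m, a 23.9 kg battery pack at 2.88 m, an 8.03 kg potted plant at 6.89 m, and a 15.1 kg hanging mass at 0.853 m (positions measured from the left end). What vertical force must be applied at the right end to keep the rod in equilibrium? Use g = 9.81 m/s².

F ≈ 225 N

Take moments about the left end.
Bucket of sand: 16.5 × 9.81 = 161.9 N down at 2.09 m → arm 2.09 m, τ = 161.9 × 2.09 = 338.4 N·m clockwise.
Battery pack: 23.9 × 9.81 = 234.5 N down at 2.88 m → arm 2.88 m, τ = 234.5 × 2.88 = 675.4 N·m clockwise.
Potted plant: 8.03 × 9.81 = 78.77 N down at 6.89 m → arm 6.89 m, τ = 78.77 × 6.89 = 542.7 N·m clockwise.
Hanging mass: 15.1 × 9.81 = 148.1 N down at 0.853 m → arm 0.853 m, τ = 148.1 × 0.853 = 126.3 N·m clockwise.
Net moment of the loads = 1683 N·m clockwise.
The upward force F acts at the right end, arm 7.47 m, giving F × 7.47 counterclockwise.
Στ = 0 ⇒ F × 7.47 = 1683 ⇒ F = 1683 / 7.47 = 225 N.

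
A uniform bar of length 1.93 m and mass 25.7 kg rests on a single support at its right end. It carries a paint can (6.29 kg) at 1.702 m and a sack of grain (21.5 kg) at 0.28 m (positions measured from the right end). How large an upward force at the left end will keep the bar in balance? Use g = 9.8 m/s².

Taking torques about the right end:
Beam weight: 25.7 × 9.8 = 251.9 N down at 0.965 m → arm 0.965 m, τ = 251.9 × 0.965 = 243.1 N·m counterclockwise.
Paint can: 6.29 × 9.8 = 61.64 N down at 1.702 m → arm 1.702 m, τ = 61.64 × 1.702 = 104.9 N·m counterclockwise.
Sack of grain: 21.5 × 9.8 = 210.7 N down at 0.28 m → arm 0.28 m, τ = 210.7 × 0.28 = 59 N·m counterclockwise.
Net moment of the loads = 407 N·m counterclockwise.
The upward force F acts at the left end, arm 1.93 m, giving F × 1.93 clockwise.
Balancing moments: F × 1.93 = 407, giving F = 407 / 1.93 = 211 N.

F ≈ 211 N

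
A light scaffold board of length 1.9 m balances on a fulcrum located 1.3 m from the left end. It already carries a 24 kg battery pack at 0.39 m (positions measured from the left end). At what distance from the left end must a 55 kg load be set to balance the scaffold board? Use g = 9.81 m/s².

Taking torques about the fulcrum (at 1.3 m from the left end):
Battery pack: 24 × 9.81 = 235.4 N down at 0.39 m → arm 0.91 m, τ = 235.4 × 0.91 = 214.2 N·m counterclockwise.
Net moment of existing loads = 214.2 N·m counterclockwise.
The load weighs 55 × 9.81 = 539.6 N and must supply an equal clockwise moment, so its lever arm about the fulcrum is 214.2 / 539.6 = 0.397 m.
That puts it at 1.3 + 0.397 = 1.7 m from the left end.

x ≈ 1.7 m from the left end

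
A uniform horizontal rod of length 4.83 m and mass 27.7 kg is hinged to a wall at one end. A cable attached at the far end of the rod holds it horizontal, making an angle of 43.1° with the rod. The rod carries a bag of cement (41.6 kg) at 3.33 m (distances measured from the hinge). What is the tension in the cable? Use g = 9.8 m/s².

T ≈ 610 N

Sum moments about the hinge (the unknown hinge reaction has zero arm there).
Beam weight: 27.7 × 9.8 = 271.5 N down at 2.415 m → arm 2.415 m, τ = 271.5 × 2.415 = 655.7 N·m clockwise.
Bag of cement: 41.6 × 9.8 = 407.7 N down at 3.33 m → arm 3.33 m, τ = 407.7 × 3.33 = 1358 N·m clockwise.
Total clockwise load moment = 2014 N·m.
The cable tension T acts at 4.83 m; only its component perpendicular to the rod, T sinθ, produces torque. sin 43.1° = 0.6833.
Setting net torque to zero: T × 4.83 × 0.6833 = 2014 → T = 2014 / 3.3 = 610 N.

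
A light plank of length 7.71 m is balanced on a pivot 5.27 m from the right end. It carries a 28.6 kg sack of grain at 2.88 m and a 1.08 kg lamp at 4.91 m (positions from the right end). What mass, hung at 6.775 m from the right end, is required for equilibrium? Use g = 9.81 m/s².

m ≈ 45.7 kg

About the pivot (at 5.27 m from the right end):
Sack of grain: 28.6 × 9.81 = 280.6 N down at 2.88 m → arm 2.39 m, τ = 280.6 × 2.39 = 670.6 N·m clockwise.
Lamp: 1.08 × 9.81 = 10.59 N down at 4.91 m → arm 0.36 m, τ = 10.59 × 0.36 = 3.812 N·m clockwise.
Net moment of known loads = 674.4 N·m clockwise.
An unknown mass m at 6.775 m has arm 1.505 m; its moment is m·g·1.505 counterclockwise.
Setting net torque to zero: m × 9.81 × 1.505 = 674.4 → m = 674.4 / (9.81 × 1.505) = 45.7 kg.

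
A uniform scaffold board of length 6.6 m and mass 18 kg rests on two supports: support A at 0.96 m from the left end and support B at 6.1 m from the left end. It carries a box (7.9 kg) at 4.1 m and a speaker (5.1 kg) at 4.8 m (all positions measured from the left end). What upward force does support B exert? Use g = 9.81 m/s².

R_B ≈ 165 N

Choose support A as the axis so its reaction then has zero moment arm.
Beam weight: 18 × 9.81 = 176.6 N down at 3.3 m → arm 2.34 m, τ = 176.6 × 2.34 = 413.2 N·m clockwise.
Box: 7.9 × 9.81 = 77.5 N down at 4.1 m → arm 3.14 m, τ = 77.5 × 3.14 = 243.4 N·m clockwise.
Speaker: 5.1 × 9.81 = 50.03 N down at 4.8 m → arm 3.84 m, τ = 50.03 × 3.84 = 192.1 N·m clockwise.
Net load moment about support A = 848.7 N·m clockwise.
Reaction R at support B is upward at 6.1 m, arm 5.14 m → moment R × 5.14 counterclockwise.
Στ = 0 ⇒ R × 5.14 = 848.7 ⇒ R = 165 N.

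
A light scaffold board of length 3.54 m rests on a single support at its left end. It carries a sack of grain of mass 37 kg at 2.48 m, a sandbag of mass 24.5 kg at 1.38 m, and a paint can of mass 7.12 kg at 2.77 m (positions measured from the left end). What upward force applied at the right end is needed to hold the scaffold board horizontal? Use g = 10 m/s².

F ≈ 410 N

Choose the left end as the axis so the unknown pivot reaction has zero arm there.
Sack of grain: 37 × 10 = 370 N down at 2.48 m → arm 2.48 m, τ = 370 × 2.48 = 917.6 N·m clockwise.
Sandbag: 24.5 × 10 = 245 N down at 1.38 m → arm 1.38 m, τ = 245 × 1.38 = 338.1 N·m clockwise.
Paint can: 7.12 × 10 = 71.2 N down at 2.77 m → arm 2.77 m, τ = 71.2 × 2.77 = 197.2 N·m clockwise.
Net moment of the loads = 1453 N·m clockwise.
The upward force F acts at the right end, arm 3.54 m, giving F × 3.54 counterclockwise.
Στ = 0 ⇒ F × 3.54 = 1453 ⇒ F = 1453 / 3.54 = 410 N.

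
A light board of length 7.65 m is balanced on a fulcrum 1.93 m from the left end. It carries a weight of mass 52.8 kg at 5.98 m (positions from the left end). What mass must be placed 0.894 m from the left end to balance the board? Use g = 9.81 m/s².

Choose the fulcrum (at 1.93 m from the left end) as the axis so the support reaction has zero arm there.
Weight: 52.8 × 9.81 = 518 N down at 5.98 m → arm 4.05 m, τ = 518 × 4.05 = 2098 N·m clockwise.
Net moment of known loads = 2098 N·m clockwise.
An unknown mass m at 0.894 m has arm 1.036 m; its moment is m·g·1.036 counterclockwise.
Setting net torque to zero: m × 9.81 × 1.036 = 2098 → m = 2098 / (9.81 × 1.036) = 206 kg.

m ≈ 206 kg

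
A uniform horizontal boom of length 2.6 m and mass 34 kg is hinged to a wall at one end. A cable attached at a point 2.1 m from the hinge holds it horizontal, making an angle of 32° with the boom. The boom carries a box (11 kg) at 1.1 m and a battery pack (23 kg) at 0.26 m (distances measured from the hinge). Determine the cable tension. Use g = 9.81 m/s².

Choose the hinge as the axis so the unknown hinge reaction has zero arm there.
Beam weight: 34 × 9.81 = 333.5 N down at 1.3 m → arm 1.3 m, τ = 333.5 × 1.3 = 433.6 N·m clockwise.
Box: 11 × 9.81 = 107.9 N down at 1.1 m → arm 1.1 m, τ = 107.9 × 1.1 = 118.7 N·m clockwise.
Battery pack: 23 × 9.81 = 225.6 N down at 0.26 m → arm 0.26 m, τ = 225.6 × 0.26 = 58.66 N·m clockwise.
Total clockwise load moment = 611 N·m.
The cable tension T acts at 2.1 m; only its component perpendicular to the boom, T sinθ, produces torque. sin 32° = 0.5299.
Στ = 0 ⇒ T × 2.1 × 0.5299 = 611 ⇒ T = 611 / 1.113 = 549 N.

T ≈ 549 N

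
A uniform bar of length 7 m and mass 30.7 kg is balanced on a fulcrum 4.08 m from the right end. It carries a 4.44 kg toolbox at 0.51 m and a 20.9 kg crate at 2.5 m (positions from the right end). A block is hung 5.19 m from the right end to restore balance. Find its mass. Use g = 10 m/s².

Taking torques about the fulcrum (at 4.08 m from the right end):
Beam weight: 30.7 × 10 = 307 N down at 3.5 m → arm 0.58 m, τ = 307 × 0.58 = 178.1 N·m clockwise.
Toolbox: 4.44 × 10 = 44.4 N down at 0.51 m → arm 3.57 m, τ = 44.4 × 3.57 = 158.5 N·m clockwise.
Crate: 20.9 × 10 = 209 N down at 2.5 m → arm 1.58 m, τ = 209 × 1.58 = 330.2 N·m clockwise.
Net moment of known loads = 666.8 N·m clockwise.
An unknown mass m at 5.19 m has arm 1.11 m; its moment is m·g·1.11 counterclockwise.
Στ = 0 ⇒ m × 10 × 1.11 = 666.8 ⇒ m = 666.8 / (10 × 1.11) = 60.1 kg.

m ≈ 60.1 kg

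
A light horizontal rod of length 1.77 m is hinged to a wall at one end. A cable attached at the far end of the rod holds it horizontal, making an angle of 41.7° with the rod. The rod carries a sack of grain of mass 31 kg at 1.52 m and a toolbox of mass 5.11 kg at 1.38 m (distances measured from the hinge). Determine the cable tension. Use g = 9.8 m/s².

Sum moments about the hinge (the unknown hinge reaction has zero arm there).
Sack of grain: 31 × 9.8 = 303.8 N down at 1.52 m → arm 1.52 m, τ = 303.8 × 1.52 = 461.8 N·m clockwise.
Toolbox: 5.11 × 9.8 = 50.08 N down at 1.38 m → arm 1.38 m, τ = 50.08 × 1.38 = 69.11 N·m clockwise.
Total clockwise load moment = 530.9 N·m.
The cable tension T acts at 1.77 m; only its component perpendicular to the rod, T sinθ, produces torque. sin 41.7° = 0.6652.
For rotational equilibrium, T × 1.77 × 0.6652 = 530.9, so T = 530.9 / 1.177 = 451 N.

T ≈ 451 N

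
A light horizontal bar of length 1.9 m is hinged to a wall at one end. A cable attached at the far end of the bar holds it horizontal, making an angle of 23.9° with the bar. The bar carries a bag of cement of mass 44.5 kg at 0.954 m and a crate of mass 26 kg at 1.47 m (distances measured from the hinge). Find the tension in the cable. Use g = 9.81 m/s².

Take moments about the hinge.
Bag of cement: 44.5 × 9.81 = 436.5 N down at 0.954 m → arm 0.954 m, τ = 436.5 × 0.954 = 416.4 N·m clockwise.
Crate: 26 × 9.81 = 255.1 N down at 1.47 m → arm 1.47 m, τ = 255.1 × 1.47 = 375 N·m clockwise.
Total clockwise load moment = 791.4 N·m.
The cable tension T acts at 1.9 m; only its component perpendicular to the bar, T sinθ, produces torque. sin 23.9° = 0.4051.
For rotational equilibrium, T × 1.9 × 0.4051 = 791.4, so T = 791.4 / 0.7697 = 1030 N.

T ≈ 1030 N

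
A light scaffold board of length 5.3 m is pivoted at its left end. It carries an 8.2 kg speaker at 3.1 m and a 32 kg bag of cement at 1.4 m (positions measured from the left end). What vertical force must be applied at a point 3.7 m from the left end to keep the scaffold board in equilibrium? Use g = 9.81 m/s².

Taking torques about the left end:
Speaker: 8.2 × 9.81 = 80.44 N down at 3.1 m → arm 3.1 m, τ = 80.44 × 3.1 = 249.4 N·m clockwise.
Bag of cement: 32 × 9.81 = 313.9 N down at 1.4 m → arm 1.4 m, τ = 313.9 × 1.4 = 439.5 N·m clockwise.
Net moment of the loads = 688.9 N·m clockwise.
The upward force F acts at a point 3.7 m from the left end, arm 3.7 m, giving F × 3.7 counterclockwise.
Στ = 0 ⇒ F × 3.7 = 688.9 ⇒ F = 688.9 / 3.7 = 186 N.

F ≈ 186 N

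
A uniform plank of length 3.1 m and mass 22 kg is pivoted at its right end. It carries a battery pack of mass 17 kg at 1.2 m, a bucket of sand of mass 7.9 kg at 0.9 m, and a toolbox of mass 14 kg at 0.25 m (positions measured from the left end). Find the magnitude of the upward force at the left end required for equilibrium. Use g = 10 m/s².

About the right end:
Beam weight: 22 × 10 = 220 N down at 1.55 m → arm 1.55 m, τ = 220 × 1.55 = 341 N·m counterclockwise.
Battery pack: 17 × 10 = 170 N down at 1.2 m → arm 1.9 m, τ = 170 × 1.9 = 323 N·m counterclockwise.
Bucket of sand: 7.9 × 10 = 79 N down at 0.9 m → arm 2.2 m, τ = 79 × 2.2 = 173.8 N·m counterclockwise.
Toolbox: 14 × 10 = 140 N down at 0.25 m → arm 2.85 m, τ = 140 × 2.85 = 399 N·m counterclockwise.
Net moment of the loads = 1237 N·m counterclockwise.
The upward force F acts at the left end, arm 3.1 m, giving F × 3.1 clockwise.
For rotational equilibrium, F × 3.1 = 1237, so F = 1237 / 3.1 = 399 N.

F ≈ 399 N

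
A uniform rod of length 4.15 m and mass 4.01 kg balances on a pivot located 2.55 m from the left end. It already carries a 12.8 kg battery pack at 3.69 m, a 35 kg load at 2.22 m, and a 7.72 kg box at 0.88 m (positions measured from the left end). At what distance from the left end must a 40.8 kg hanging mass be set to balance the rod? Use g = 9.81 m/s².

Choose the pivot (at 2.55 m from the left end) as the axis so the support reaction has zero arm there.
Beam weight: 4.01 × 9.81 = 39.34 N down at 2.075 m → arm 0.475 m, τ = 39.34 × 0.475 = 18.69 N·m counterclockwise.
Battery pack: 12.8 × 9.81 = 125.6 N down at 3.69 m → arm 1.14 m, τ = 125.6 × 1.14 = 143.2 N·m clockwise.
Load: 35 × 9.81 = 343.4 N down at 2.22 m → arm 0.33 m, τ = 343.4 × 0.33 = 113.3 N·m counterclockwise.
Box: 7.72 × 9.81 = 75.73 N down at 0.88 m → arm 1.67 m, τ = 75.73 × 1.67 = 126.5 N·m counterclockwise.
Net moment of existing loads = 115.3 N·m counterclockwise.
The hanging mass weighs 40.8 × 9.81 = 400.2 N and must supply an equal clockwise moment, so its lever arm about the pivot is 115.3 / 400.2 = 0.288 m.
That puts it at 2.55 + 0.288 = 2.84 m from the left end.

x ≈ 2.84 m from the left end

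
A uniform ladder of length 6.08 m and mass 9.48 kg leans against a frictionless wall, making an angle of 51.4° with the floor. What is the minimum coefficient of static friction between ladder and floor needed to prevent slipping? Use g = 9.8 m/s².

Taking torques about the foot of the ladder:
Ladder weight 9.48×9.8 = 92.9 N acts at 3.04 m along the ladder; its horizontal arm is 3.04·cos51.4° = 1.897 m → τ = 176.2 N·m clockwise.
Wall normal N acts horizontally at the top; its moment arm is the height L sinθ = 6.08·sin51.4° = 4.752 m, counterclockwise.
For rotational equilibrium, N × 4.752 = 176.2, so N = 37.08 N.
ΣFx = 0 ⇒ f = N_wall = 37.08 N. ΣFy = 0 ⇒ N_floor = 92.9 N.
μ_min = f / N_floor = 37.08 / 92.9 = 0.399.

μ_min ≈ 0.399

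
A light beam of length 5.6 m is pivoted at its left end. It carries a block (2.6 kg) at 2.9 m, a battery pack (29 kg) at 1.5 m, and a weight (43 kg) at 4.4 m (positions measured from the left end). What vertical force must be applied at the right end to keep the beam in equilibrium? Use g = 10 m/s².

About the left end:
Block: 2.6 × 10 = 26 N down at 2.9 m → arm 2.9 m, τ = 26 × 2.9 = 75.4 N·m clockwise.
Battery pack: 29 × 10 = 290 N down at 1.5 m → arm 1.5 m, τ = 290 × 1.5 = 435 N·m clockwise.
Weight: 43 × 10 = 430 N down at 4.4 m → arm 4.4 m, τ = 430 × 4.4 = 1892 N·m clockwise.
Net moment of the loads = 2402 N·m clockwise.
The upward force F acts at the right end, arm 5.6 m, giving F × 5.6 counterclockwise.
Balancing moments: F × 5.6 = 2402, giving F = 2402 / 5.6 = 429 N.

F ≈ 429 N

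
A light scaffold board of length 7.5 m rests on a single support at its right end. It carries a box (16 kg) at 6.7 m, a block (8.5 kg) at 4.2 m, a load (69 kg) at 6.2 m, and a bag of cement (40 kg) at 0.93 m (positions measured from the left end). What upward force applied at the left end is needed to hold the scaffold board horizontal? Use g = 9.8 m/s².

F ≈ 514 N

About the right end:
Box: 16 × 9.8 = 156.8 N down at 6.7 m → arm 0.8 m, τ = 156.8 × 0.8 = 125.4 N·m counterclockwise.
Block: 8.5 × 9.8 = 83.3 N down at 4.2 m → arm 3.3 m, τ = 83.3 × 3.3 = 274.9 N·m counterclockwise.
Load: 69 × 9.8 = 676.2 N down at 6.2 m → arm 1.3 m, τ = 676.2 × 1.3 = 879.1 N·m counterclockwise.
Bag of cement: 40 × 9.8 = 392 N down at 0.93 m → arm 6.57 m, τ = 392 × 6.57 = 2575 N·m counterclockwise.
Net moment of the loads = 3854 N·m counterclockwise.
The upward force F acts at the left end, arm 7.5 m, giving F × 7.5 clockwise.
Balancing moments: F × 7.5 = 3854, giving F = 3854 / 7.5 = 514 N.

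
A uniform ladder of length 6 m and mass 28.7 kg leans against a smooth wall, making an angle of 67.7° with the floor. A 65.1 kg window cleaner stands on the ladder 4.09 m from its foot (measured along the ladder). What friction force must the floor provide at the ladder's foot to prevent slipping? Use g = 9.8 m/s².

f ≈ 236 N

Taking torques about the foot of the ladder:
Ladder weight 28.7×9.8 = 281.3 N acts at 3 m along the ladder; its horizontal arm is 3·cos67.7° = 1.138 m → τ = 320.1 N·m clockwise.
Window cleaner: 65.1×9.8 = 638 N at 4.09 m → arm 1.552 m → τ = 990.2 N·m clockwise.
Wall normal N acts horizontally at the top; its moment arm is the height L sinθ = 6·sin67.7° = 5.551 m, counterclockwise.
Στ = 0 ⇒ N × 5.551 = 1310 ⇒ N = 236 N.
ΣFx = 0: friction at the foot balances the wall's push, so f = N_wall = 236 N.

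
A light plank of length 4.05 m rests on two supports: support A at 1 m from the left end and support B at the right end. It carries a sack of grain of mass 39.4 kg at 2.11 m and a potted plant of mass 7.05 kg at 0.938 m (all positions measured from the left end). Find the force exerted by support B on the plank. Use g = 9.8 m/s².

Sum moments about support A (its reaction then has zero moment arm).
Sack of grain: 39.4 × 9.8 = 386.1 N down at 2.11 m → arm 1.11 m, τ = 386.1 × 1.11 = 428.6 N·m clockwise.
Potted plant: 7.05 × 9.8 = 69.09 N down at 0.938 m → arm 0.062 m, τ = 69.09 × 0.062 = 4.284 N·m counterclockwise.
Net load moment about support A = 424.3 N·m clockwise.
Reaction R at support B is upward at 4.05 m, arm 3.05 m → moment R × 3.05 counterclockwise.
Στ = 0 ⇒ R × 3.05 = 424.3 ⇒ R = 139 N.

R_B ≈ 139 N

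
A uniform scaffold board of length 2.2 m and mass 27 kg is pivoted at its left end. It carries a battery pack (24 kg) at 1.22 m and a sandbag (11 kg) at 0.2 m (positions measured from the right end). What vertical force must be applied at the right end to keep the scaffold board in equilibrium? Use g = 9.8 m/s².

F ≈ 335 N

Choose the left end as the axis so the unknown pivot reaction has zero arm there.
Beam weight: 27 × 9.8 = 264.6 N down at 1.1 m → arm 1.1 m, τ = 264.6 × 1.1 = 291.1 N·m clockwise.
Battery pack: 24 × 9.8 = 235.2 N down at 1.22 m → arm 0.98 m, τ = 235.2 × 0.98 = 230.5 N·m clockwise.
Sandbag: 11 × 9.8 = 107.8 N down at 0.2 m → arm 2 m, τ = 107.8 × 2 = 215.6 N·m clockwise.
Net moment of the loads = 737.2 N·m clockwise.
The upward force F acts at the right end, arm 2.2 m, giving F × 2.2 counterclockwise.
Στ = 0 ⇒ F × 2.2 = 737.2 ⇒ F = 737.2 / 2.2 = 335 N.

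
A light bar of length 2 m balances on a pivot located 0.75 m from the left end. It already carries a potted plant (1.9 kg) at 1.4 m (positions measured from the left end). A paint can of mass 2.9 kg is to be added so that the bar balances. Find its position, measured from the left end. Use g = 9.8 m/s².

x ≈ 0.324 m from the left end

Taking torques about the pivot (at 0.75 m from the left end):
Potted plant: 1.9 × 9.8 = 18.62 N down at 1.4 m → arm 0.65 m, τ = 18.62 × 0.65 = 12.1 N·m clockwise.
Net moment of existing loads = 12.1 N·m clockwise.
The paint can weighs 2.9 × 9.8 = 28.42 N and must supply an equal counterclockwise moment, so its lever arm about the pivot is 12.1 / 28.42 = 0.426 m.
That puts it at 0.75 − 0.426 = 0.324 m from the left end.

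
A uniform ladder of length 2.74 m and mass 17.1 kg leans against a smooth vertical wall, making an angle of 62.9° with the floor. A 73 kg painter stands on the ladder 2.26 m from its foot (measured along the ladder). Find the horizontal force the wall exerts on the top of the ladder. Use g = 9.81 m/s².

About the foot of the ladder:
Ladder weight 17.1×9.81 = 167.8 N acts at 1.37 m along the ladder; its horizontal arm is 1.37·cos62.9° = 0.6241 m → τ = 104.7 N·m clockwise.
Painter: 73×9.81 = 716.1 N at 2.26 m → arm 1.03 m → τ = 737.6 N·m clockwise.
Wall normal N acts horizontally at the top; its moment arm is the height L sinθ = 2.74·sin62.9° = 2.439 m, counterclockwise.
Balancing moments: N × 2.439 = 842.3, giving N = 345 N.

N_wall ≈ 345 N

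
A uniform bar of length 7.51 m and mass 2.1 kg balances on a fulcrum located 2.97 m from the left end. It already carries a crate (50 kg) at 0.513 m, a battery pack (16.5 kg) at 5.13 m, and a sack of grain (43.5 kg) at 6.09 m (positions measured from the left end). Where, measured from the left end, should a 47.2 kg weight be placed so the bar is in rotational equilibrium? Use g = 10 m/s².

x ≈ 1.91 m from the left end

Sum moments about the fulcrum (at 2.97 m from the left end) (the support reaction has zero arm there).
Beam weight: 2.1 × 10 = 21 N down at 3.755 m → arm 0.785 m, τ = 21 × 0.785 = 16.48 N·m clockwise.
Crate: 50 × 10 = 500 N down at 0.513 m → arm 2.457 m, τ = 500 × 2.457 = 1228 N·m counterclockwise.
Battery pack: 16.5 × 10 = 165 N down at 5.13 m → arm 2.16 m, τ = 165 × 2.16 = 356.4 N·m clockwise.
Sack of grain: 43.5 × 10 = 435 N down at 6.09 m → arm 3.12 m, τ = 435 × 3.12 = 1357 N·m clockwise.
Net moment of existing loads = 501.9 N·m clockwise.
The weight weighs 47.2 × 10 = 472 N and must supply an equal counterclockwise moment, so its lever arm about the fulcrum is 501.9 / 472 = 1.06 m.
That puts it at 2.97 − 1.06 = 1.91 m from the left end.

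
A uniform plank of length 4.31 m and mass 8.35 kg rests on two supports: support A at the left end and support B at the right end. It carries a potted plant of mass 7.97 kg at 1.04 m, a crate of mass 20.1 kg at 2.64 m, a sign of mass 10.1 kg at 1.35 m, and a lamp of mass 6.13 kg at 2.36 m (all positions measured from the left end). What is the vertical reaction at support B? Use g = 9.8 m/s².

R_B ≈ 244 N

Taking torques about support A:
Beam weight: 8.35 × 9.8 = 81.83 N down at 2.155 m → arm 2.155 m, τ = 81.83 × 2.155 = 176.3 N·m clockwise.
Potted plant: 7.97 × 9.8 = 78.11 N down at 1.04 m → arm 1.04 m, τ = 78.11 × 1.04 = 81.23 N·m clockwise.
Crate: 20.1 × 9.8 = 197 N down at 2.64 m → arm 2.64 m, τ = 197 × 2.64 = 520.1 N·m clockwise.
Sign: 10.1 × 9.8 = 98.98 N down at 1.35 m → arm 1.35 m, τ = 98.98 × 1.35 = 133.6 N·m clockwise.
Lamp: 6.13 × 9.8 = 60.07 N down at 2.36 m → arm 2.36 m, τ = 60.07 × 2.36 = 141.8 N·m clockwise.
Net load moment about support A = 1053 N·m clockwise.
Reaction R at support B is upward at 4.31 m, arm 4.31 m → moment R × 4.31 counterclockwise.
Setting net torque to zero: R × 4.31 = 1053 → R = 244 N.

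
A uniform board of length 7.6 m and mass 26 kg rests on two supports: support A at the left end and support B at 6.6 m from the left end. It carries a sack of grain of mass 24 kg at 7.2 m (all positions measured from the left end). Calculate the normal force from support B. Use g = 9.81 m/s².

R_B ≈ 404 N

Sum moments about support A (its reaction then has zero moment arm).
Beam weight: 26 × 9.81 = 255.1 N down at 3.8 m → arm 3.8 m, τ = 255.1 × 3.8 = 969.4 N·m clockwise.
Sack of grain: 24 × 9.81 = 235.4 N down at 7.2 m → arm 7.2 m, τ = 235.4 × 7.2 = 1695 N·m clockwise.
Net load moment about support A = 2664 N·m clockwise.
Reaction R at support B is upward at 6.6 m, arm 6.6 m → moment R × 6.6 counterclockwise.
Setting net torque to zero: R × 6.6 = 2664 → R = 404 N.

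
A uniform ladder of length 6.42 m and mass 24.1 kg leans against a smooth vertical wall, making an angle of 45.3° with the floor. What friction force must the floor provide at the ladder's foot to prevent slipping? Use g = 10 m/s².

Sum moments about the foot of the ladder (the floor normal and friction both act there and drop out).
Ladder weight 24.1×10 = 241 N acts at 3.21 m along the ladder; its horizontal arm is 3.21·cos45.3° = 2.258 m → τ = 544.2 N·m clockwise.
Wall normal N acts horizontally at the top; its moment arm is the height L sinθ = 6.42·sin45.3° = 4.563 m, counterclockwise.
Στ = 0 ⇒ N × 4.563 = 544.2 ⇒ N = 119 N.
ΣFx = 0: friction at the foot balances the wall's push, so f = N_wall = 119 N.

f ≈ 119 N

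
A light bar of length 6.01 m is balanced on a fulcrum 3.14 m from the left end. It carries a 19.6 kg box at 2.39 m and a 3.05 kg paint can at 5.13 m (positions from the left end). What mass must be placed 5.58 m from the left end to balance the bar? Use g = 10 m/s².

m ≈ 3.54 kg

Taking torques about the fulcrum (at 3.14 m from the left end):
Box: 19.6 × 10 = 196 N down at 2.39 m → arm 0.75 m, τ = 196 × 0.75 = 147 N·m counterclockwise.
Paint can: 3.05 × 10 = 30.5 N down at 5.13 m → arm 1.99 m, τ = 30.5 × 1.99 = 60.7 N·m clockwise.
Net moment of known loads = 86.3 N·m counterclockwise.
An unknown mass m at 5.58 m has arm 2.44 m; its moment is m·g·2.44 clockwise.
For rotational equilibrium, m × 10 × 2.44 = 86.3, so m = 86.3 / (10 × 2.44) = 3.54 kg.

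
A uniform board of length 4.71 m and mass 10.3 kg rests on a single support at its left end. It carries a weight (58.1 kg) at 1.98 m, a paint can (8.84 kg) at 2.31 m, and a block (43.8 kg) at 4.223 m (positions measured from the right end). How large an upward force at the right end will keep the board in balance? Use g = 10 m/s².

Choose the left end as the axis so the unknown pivot reaction has zero arm there.
Beam weight: 10.3 × 10 = 103 N down at 2.355 m → arm 2.355 m, τ = 103 × 2.355 = 242.6 N·m clockwise.
Weight: 58.1 × 10 = 581 N down at 1.98 m → arm 2.73 m, τ = 581 × 2.73 = 1586 N·m clockwise.
Paint can: 8.84 × 10 = 88.4 N down at 2.31 m → arm 2.4 m, τ = 88.4 × 2.4 = 212.2 N·m clockwise.
Block: 43.8 × 10 = 438 N down at 4.223 m → arm 0.487 m, τ = 438 × 0.487 = 213.3 N·m clockwise.
Net moment of the loads = 2254 N·m clockwise.
The upward force F acts at the right end, arm 4.71 m, giving F × 4.71 counterclockwise.
Setting net torque to zero: F × 4.71 = 2254 → F = 2254 / 4.71 = 479 N.

F ≈ 479 N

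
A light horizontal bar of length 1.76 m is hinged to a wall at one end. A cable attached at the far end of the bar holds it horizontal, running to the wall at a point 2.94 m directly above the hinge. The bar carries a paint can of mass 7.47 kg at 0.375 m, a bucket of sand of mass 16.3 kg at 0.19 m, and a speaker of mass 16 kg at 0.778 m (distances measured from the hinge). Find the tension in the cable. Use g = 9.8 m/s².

T ≈ 119 N

Choose the hinge as the axis so the unknown hinge reaction has zero arm there.
Paint can: 7.47 × 9.8 = 73.21 N down at 0.375 m → arm 0.375 m, τ = 73.21 × 0.375 = 27.45 N·m clockwise.
Bucket of sand: 16.3 × 9.8 = 159.7 N down at 0.19 m → arm 0.19 m, τ = 159.7 × 0.19 = 30.34 N·m clockwise.
Speaker: 16 × 9.8 = 156.8 N down at 0.778 m → arm 0.778 m, τ = 156.8 × 0.778 = 122 N·m clockwise.
Total clockwise load moment = 179.8 N·m.
The cable tension T acts at 1.76 m; only its component perpendicular to the bar, T sinθ, produces torque. sinθ = h/√(h²+d²) = 2.94/√(2.94²+1.76²) = 0.858.
Balancing moments: T × 1.76 × 0.858 = 179.8, giving T = 179.8 / 1.51 = 119 N.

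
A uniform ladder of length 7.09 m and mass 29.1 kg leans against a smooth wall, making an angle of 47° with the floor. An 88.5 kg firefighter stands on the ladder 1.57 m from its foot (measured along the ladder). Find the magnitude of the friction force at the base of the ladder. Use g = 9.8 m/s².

f ≈ 312 N

Choose the foot of the ladder as the axis so the floor normal and friction both act there and drop out.
Ladder weight 29.1×9.8 = 285.2 N acts at 3.545 m along the ladder; its horizontal arm is 3.545·cos47° = 2.418 m → τ = 689.6 N·m clockwise.
Firefighter: 88.5×9.8 = 867.3 N at 1.57 m → arm 1.071 m → τ = 928.9 N·m clockwise.
Wall normal N acts horizontally at the top; its moment arm is the height L sinθ = 7.09·sin47° = 5.185 m, counterclockwise.
Setting net torque to zero: N × 5.185 = 1618 → N = 312 N.
ΣFx = 0: friction at the foot balances the wall's push, so f = N_wall = 312 N.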